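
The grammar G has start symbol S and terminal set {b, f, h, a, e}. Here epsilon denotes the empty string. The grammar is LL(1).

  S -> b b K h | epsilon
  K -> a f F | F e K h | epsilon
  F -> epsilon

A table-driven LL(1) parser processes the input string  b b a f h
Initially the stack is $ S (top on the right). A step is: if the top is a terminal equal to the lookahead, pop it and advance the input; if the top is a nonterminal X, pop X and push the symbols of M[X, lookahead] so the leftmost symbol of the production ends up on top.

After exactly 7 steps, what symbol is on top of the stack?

step 1: stack=$ S  input=b b a f h $  — expand S -> b b K h
step 2: stack=$ h K b b  input=b b a f h $  — match b
step 3: stack=$ h K b  input=b a f h $  — match b
step 4: stack=$ h K  input=a f h $  — expand K -> a f F
step 5: stack=$ h F f a  input=a f h $  — match a
step 6: stack=$ h F f  input=f h $  — match f
step 7: stack=$ h F  input=h $  — expand F -> epsilon
Stack after step 7: $ h (top = h).

h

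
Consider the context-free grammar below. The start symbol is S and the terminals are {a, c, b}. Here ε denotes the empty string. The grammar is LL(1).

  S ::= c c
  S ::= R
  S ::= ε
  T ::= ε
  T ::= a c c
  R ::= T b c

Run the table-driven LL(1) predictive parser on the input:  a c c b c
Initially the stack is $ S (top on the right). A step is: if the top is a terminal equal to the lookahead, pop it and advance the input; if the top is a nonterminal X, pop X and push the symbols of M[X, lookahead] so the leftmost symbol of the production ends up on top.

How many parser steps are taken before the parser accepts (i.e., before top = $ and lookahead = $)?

step 1: stack=$ S  input=a c c b c $  — expand S ::= R
step 2: stack=$ R  input=a c c b c $  — expand R ::= T b c
step 3: stack=$ c b T  input=a c c b c $  — expand T ::= a c c
step 4: stack=$ c b c c a  input=a c c b c $  — match a
step 5: stack=$ c b c c  input=c c b c $  — match c
step 6: stack=$ c b c  input=c b c $  — match c
step 7: stack=$ c b  input=b c $  — match b
step 8: stack=$ c  input=c $  — match c
Accept reached after 8 steps.

8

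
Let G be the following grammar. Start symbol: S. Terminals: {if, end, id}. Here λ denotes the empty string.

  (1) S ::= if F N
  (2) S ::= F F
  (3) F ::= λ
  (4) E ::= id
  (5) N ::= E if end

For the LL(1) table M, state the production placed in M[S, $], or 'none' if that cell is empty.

FIRST(F) = {λ}
FIRST(E) = {id}
FIRST(S) = {λ, if}  (via F F)
FIRST(N) = {id}  (via E if end)
FOLLOW(S) includes $ since S is the start symbol.
FOLLOW(S): S appears on no right-hand side. Thus FOLLOW(S) = {$}.
For S ::= if F N: FIRST(if F N) = {if}, so it goes in M[S, t] for t ∈ {if}.
For S ::= F F: FIRST(F F) = {λ}, so it goes in M[S, t] for t ∈ {}; since λ ∈ FIRST, also for every t ∈ FOLLOW(S) = {$}.

S ::= F F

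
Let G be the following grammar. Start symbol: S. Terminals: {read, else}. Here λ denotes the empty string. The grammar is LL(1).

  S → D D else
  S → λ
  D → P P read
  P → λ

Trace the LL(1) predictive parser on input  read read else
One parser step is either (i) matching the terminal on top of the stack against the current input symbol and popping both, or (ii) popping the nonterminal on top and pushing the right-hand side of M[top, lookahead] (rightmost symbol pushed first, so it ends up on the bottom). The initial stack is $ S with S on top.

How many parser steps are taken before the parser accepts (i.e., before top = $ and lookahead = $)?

step 1: stack=$ S  input=read read else $  — expand S → D D else
step 2: stack=$ else D D  input=read read else $  — expand D → P P read
step 3: stack=$ else D read P P  input=read read else $  — expand P → λ
step 4: stack=$ else D read P  input=read read else $  — expand P → λ
step 5: stack=$ else D read  input=read read else $  — match read
step 6: stack=$ else D  input=read else $  — expand D → P P read
step 7: stack=$ else read P P  input=read else $  — expand P → λ
step 8: stack=$ else read P  input=read else $  — expand P → λ
step 9: stack=$ else read  input=read else $  — match read
step 10: stack=$ else  input=else $  — match else
Accept reached after 10 steps.

10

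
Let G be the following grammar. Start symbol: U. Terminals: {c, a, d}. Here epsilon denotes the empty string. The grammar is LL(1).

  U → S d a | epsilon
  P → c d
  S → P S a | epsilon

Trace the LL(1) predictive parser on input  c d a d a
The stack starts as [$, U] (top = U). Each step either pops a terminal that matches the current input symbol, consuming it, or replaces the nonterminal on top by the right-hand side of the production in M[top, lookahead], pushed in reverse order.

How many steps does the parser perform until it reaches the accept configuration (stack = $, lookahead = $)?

9

     Stack          Input        Action
  1  $ U            c d a d a $  expand U → S d a
  2  $ a d S        c d a d a $  expand S → P S a
  3  $ a d a S P    c d a d a $  expand P → c d
  4  $ a d a S d c  c d a d a $  match c
  5  $ a d a S d    d a d a $    match d
  6  $ a d a S      a d a $      expand S → epsilon
  7  $ a d a        a d a $      match a
  8  $ a d          d a $        match d
  9  $ a            a $          match a
Accept reached after 9 steps.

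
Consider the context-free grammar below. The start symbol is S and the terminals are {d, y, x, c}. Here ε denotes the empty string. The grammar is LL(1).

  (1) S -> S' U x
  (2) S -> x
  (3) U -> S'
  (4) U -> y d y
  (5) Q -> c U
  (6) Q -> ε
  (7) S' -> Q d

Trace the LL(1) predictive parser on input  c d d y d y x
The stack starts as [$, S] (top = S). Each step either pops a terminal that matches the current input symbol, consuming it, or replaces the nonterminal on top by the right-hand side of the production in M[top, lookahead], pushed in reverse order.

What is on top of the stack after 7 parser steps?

     Stack        Input            Action
  1  $ S          c d d y d y x $  expand S -> S' U x
  2  $ x U S'     c d d y d y x $  expand S' -> Q d
  3  $ x U d Q    c d d y d y x $  expand Q -> c U
  4  $ x U d U c  c d d y d y x $  match c
  5  $ x U d U    d d y d y x $    expand U -> S'
  6  $ x U d S'   d d y d y x $    expand S' -> Q d
  7  $ x U d d Q  d d y d y x $    expand Q -> ε
Stack after step 7: $ x U d d (top = d).

d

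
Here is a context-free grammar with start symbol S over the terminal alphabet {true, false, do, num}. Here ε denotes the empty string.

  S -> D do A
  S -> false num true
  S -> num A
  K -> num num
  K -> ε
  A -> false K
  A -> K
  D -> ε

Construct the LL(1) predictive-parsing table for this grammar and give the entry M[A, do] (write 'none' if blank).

none

FIRST(K) = {ε, num}
FIRST(D) = {ε}
FIRST(S) = {do, false, num}  (via D do A)
FIRST(A) = {ε, false, num}  (via K)
FOLLOW(S) includes $ since S is the start symbol.
FOLLOW(S): S appears on no right-hand side. Thus FOLLOW(S) = {$}.
FOLLOW(A): in S->D do A, the suffix after A is empty, so FOLLOW(A) ⊇ FOLLOW(S) = {$}; in S->num A, the suffix after A is empty, so FOLLOW(A) ⊇ FOLLOW(S) = {$}. Thus FOLLOW(A) = {$}.
For A -> false K: FIRST(false K) = {false}, so it goes in M[A, t] for t ∈ {false}.
For A -> K: FIRST(K) = {ε, num}, so it goes in M[A, t] for t ∈ {num}; since ε ∈ FIRST, also for every t ∈ FOLLOW(A) = {$}.
None of these place a production in M[A, do].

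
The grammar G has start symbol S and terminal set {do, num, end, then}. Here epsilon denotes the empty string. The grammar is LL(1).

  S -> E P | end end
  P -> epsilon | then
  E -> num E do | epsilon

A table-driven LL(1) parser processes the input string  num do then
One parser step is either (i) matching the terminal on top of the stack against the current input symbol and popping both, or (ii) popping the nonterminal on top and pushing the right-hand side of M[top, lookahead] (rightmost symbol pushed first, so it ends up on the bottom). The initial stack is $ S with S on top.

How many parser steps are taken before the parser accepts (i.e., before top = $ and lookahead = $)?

step 1: stack=$ S  input=num do then $  — expand S -> E P
step 2: stack=$ P E  input=num do then $  — expand E -> num E do
step 3: stack=$ P do E num  input=num do then $  — match num
step 4: stack=$ P do E  input=do then $  — expand E -> epsilon
step 5: stack=$ P do  input=do then $  — match do
step 6: stack=$ P  input=then $  — expand P -> then
step 7: stack=$ then  input=then $  — match then
Accept reached after 7 steps.

7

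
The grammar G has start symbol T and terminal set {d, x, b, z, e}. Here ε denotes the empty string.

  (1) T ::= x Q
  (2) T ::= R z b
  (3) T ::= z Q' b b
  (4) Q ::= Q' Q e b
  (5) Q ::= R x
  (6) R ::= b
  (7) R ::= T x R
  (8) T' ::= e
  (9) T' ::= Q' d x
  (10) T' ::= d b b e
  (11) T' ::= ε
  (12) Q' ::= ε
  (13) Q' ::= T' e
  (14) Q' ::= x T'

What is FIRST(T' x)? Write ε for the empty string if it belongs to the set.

{d, e, x}

FIRST(T): from T::=x Q we get {x}; from T::=R z b we get {b, x, z}; from T::=z Q' b b we get {z}. So FIRST(T) = {b, x, z}.
FIRST(R): from R::=b we get {b}; from R::=T x R we get {b, x, z}. So FIRST(R) = {b, x, z}.
FIRST(Q): from Q::=Q' Q e b we get {b, d, e, x, z}; from Q::=R x we get {b, x, z}. So FIRST(Q) = {b, d, e, x, z}.
FIRST(T'): from T'::=e we get {e}; from T'::=Q' d x we get {d, e, x}; from T'::=d b b e we get {d}; from T'::=ε we get {ε}. So FIRST(T') = {ε, d, e, x}.
FIRST(Q'): from Q'::=ε we get {ε}; from Q'::=T' e we get {d, e, x}; from Q'::=x T' we get {x}. So FIRST(Q') = {ε, d, e, x}.
FIRST(T' x): take FIRST of each symbol in turn, carrying on past any symbol whose FIRST contains ε; result {d, e, x}.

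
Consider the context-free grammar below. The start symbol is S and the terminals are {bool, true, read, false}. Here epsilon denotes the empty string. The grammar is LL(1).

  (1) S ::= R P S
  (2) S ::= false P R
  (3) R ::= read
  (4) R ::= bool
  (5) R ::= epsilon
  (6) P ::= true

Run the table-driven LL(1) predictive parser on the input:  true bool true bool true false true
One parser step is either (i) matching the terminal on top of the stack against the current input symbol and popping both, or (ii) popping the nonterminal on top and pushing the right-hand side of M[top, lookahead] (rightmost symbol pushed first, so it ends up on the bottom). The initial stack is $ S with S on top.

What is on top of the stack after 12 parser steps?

      Stack       Input                                  Action
   1  $ S         true bool true bool true false true $  expand S ::= R P S
   2  $ S P R     true bool true bool true false true $  expand R ::= epsilon
   3  $ S P       true bool true bool true false true $  expand P ::= true
   4  $ S true    true bool true bool true false true $  match true
   5  $ S         bool true bool true false true $       expand S ::= R P S
   6  $ S P R     bool true bool true false true $       expand R ::= bool
   7  $ S P bool  bool true bool true false true $       match bool
   8  $ S P       true bool true false true $            expand P ::= true
   9  $ S true    true bool true false true $            match true
  10  $ S         bool true false true $                 expand S ::= R P S
  11  $ S P R     bool true false true $                 expand R ::= bool
  12  $ S P bool  bool true false true $                 match bool
Stack after step 12: $ S P (top = P).

P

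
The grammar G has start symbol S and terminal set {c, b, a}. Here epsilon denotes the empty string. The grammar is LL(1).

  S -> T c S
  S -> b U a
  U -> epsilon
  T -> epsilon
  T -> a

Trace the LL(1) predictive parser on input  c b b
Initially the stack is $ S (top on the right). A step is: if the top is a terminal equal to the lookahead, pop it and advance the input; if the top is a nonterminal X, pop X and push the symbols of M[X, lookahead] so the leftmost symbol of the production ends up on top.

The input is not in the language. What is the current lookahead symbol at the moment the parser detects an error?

     Stack    Input    Action
  1  $ S      c b b $  expand S -> T c S
  2  $ S c T  c b b $  expand T -> epsilon
  3  $ S c    c b b $  match c
  4  $ S      b b $    expand S -> b U a
  5  $ a U b  b b $    match b
  6  $ a U    b $      error: M[U, b] is empty

b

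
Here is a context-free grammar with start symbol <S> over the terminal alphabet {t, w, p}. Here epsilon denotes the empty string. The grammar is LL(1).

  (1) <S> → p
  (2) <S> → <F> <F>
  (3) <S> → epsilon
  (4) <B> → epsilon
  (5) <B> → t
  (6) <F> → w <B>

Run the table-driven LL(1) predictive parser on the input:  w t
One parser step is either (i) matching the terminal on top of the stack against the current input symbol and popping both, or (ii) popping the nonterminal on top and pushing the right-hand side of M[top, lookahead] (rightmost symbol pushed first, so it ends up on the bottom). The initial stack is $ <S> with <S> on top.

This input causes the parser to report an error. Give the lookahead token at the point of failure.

$

     Stack        Input  Action
  1  $ <S>        w t $  expand <S> → <F> <F>
  2  $ <F> <F>    w t $  expand <F> → w <B>
  3  $ <F> <B> w  w t $  match w
  4  $ <F> <B>    t $    expand <B> → t
  5  $ <F> t      t $    match t
  6  $ <F>        $      error: M[<F>, $] is empty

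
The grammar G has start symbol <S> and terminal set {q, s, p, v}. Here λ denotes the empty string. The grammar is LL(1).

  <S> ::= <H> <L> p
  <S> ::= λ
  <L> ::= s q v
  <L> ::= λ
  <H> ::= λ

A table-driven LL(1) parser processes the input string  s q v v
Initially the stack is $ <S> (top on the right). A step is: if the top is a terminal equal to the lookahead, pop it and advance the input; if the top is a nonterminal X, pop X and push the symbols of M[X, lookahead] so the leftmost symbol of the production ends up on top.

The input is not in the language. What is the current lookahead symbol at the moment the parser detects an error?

v

step 1: stack=$ <S>  input=s q v v $  — expand <S> ::= <H> <L> p
step 2: stack=$ p <L> <H>  input=s q v v $  — expand <H> ::= λ
step 3: stack=$ p <L>  input=s q v v $  — expand <L> ::= s q v
step 4: stack=$ p v q s  input=s q v v $  — match s
step 5: stack=$ p v q  input=q v v $  — match q
step 6: stack=$ p v  input=v v $  — match v
step 7: stack=$ p  input=v $  — error: top is terminal p but lookahead is v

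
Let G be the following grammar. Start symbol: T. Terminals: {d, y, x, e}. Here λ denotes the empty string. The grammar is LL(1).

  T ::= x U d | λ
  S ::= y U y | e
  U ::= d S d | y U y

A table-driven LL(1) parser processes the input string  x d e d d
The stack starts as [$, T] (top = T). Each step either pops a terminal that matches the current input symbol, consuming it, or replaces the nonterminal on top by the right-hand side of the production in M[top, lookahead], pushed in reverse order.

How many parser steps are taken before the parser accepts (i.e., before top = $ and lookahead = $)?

     Stack      Input        Action
  1  $ T        x d e d d $  expand T ::= x U d
  2  $ d U x    x d e d d $  match x
  3  $ d U      d e d d $    expand U ::= d S d
  4  $ d d S d  d e d d $    match d
  5  $ d d S    e d d $      expand S ::= e
  6  $ d d e    e d d $      match e
  7  $ d d      d d $        match d
  8  $ d        d $          match d
Accept reached after 8 steps.

8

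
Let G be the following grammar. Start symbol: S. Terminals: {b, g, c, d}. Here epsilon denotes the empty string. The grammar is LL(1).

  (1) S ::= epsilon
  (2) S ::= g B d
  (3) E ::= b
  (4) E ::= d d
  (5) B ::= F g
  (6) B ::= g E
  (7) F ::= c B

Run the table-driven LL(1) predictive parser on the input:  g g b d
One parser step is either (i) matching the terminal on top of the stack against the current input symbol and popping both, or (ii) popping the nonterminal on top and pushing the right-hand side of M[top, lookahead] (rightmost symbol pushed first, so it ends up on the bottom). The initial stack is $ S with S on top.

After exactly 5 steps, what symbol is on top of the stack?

b

     Stack    Input      Action
  1  $ S      g g b d $  expand S ::= g B d
  2  $ d B g  g g b d $  match g
  3  $ d B    g b d $    expand B ::= g E
  4  $ d E g  g b d $    match g
  5  $ d E    b d $      expand E ::= b
Stack after step 5: $ d b (top = b).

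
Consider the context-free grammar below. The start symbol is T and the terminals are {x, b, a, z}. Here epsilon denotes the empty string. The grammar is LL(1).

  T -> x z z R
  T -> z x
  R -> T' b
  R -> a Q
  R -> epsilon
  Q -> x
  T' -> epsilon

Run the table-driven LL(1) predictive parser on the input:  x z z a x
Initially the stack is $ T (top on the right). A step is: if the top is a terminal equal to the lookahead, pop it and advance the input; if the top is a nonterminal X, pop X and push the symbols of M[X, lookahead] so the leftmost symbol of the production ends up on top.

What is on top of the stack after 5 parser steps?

a

step 1: stack=$ T  input=x z z a x $  — expand T -> x z z R
step 2: stack=$ R z z x  input=x z z a x $  — match x
step 3: stack=$ R z z  input=z z a x $  — match z
step 4: stack=$ R z  input=z a x $  — match z
step 5: stack=$ R  input=a x $  — expand R -> a Q
Stack after step 5: $ Q a (top = a).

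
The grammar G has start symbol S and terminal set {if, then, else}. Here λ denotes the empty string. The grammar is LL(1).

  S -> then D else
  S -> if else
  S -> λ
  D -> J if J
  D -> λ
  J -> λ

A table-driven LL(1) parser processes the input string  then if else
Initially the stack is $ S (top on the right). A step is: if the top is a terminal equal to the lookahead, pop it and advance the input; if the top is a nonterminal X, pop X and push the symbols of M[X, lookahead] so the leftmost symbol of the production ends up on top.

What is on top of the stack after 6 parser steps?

else

step 1: stack=$ S  input=then if else $  — expand S -> then D else
step 2: stack=$ else D then  input=then if else $  — match then
step 3: stack=$ else D  input=if else $  — expand D -> J if J
step 4: stack=$ else J if J  input=if else $  — expand J -> λ
step 5: stack=$ else J if  input=if else $  — match if
step 6: stack=$ else J  input=else $  — expand J -> λ
Stack after step 6: $ else (top = else).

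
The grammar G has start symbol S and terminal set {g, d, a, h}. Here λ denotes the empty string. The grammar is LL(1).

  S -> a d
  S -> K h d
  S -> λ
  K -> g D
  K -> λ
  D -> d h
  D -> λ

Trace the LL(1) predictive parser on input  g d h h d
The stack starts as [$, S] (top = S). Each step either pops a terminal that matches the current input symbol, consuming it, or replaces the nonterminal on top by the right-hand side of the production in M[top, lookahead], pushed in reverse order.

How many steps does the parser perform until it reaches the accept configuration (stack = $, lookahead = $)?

     Stack      Input        Action
  1  $ S        g d h h d $  expand S -> K h d
  2  $ d h K    g d h h d $  expand K -> g D
  3  $ d h D g  g d h h d $  match g
  4  $ d h D    d h h d $    expand D -> d h
  5  $ d h h d  d h h d $    match d
  6  $ d h h    h h d $      match h
  7  $ d h      h d $        match h
  8  $ d        d $          match d
Accept reached after 8 steps.

8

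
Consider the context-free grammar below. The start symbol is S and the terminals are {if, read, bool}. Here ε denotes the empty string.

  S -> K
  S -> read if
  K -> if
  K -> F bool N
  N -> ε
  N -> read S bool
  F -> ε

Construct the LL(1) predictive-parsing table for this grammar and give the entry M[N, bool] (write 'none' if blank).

N -> ε

FIRST(N) = {ε, read}
FIRST(F) = {ε}
FIRST(K) = {bool, if}  (via F bool N)
FIRST(S) = {bool, if, read}  (via K)
FOLLOW(S) includes $ since S is the start symbol.
FOLLOW(K): in S->K, the suffix after K is empty, so FOLLOW(K) ⊇ FOLLOW(S) = {$, bool}. Thus FOLLOW(K) = {$, bool}.
FOLLOW(N): in K->F bool N, the suffix after N is empty, so FOLLOW(N) ⊇ FOLLOW(K) = {$, bool}. Thus FOLLOW(N) = {$, bool}.
For N -> ε: FIRST(ε) = {ε}, so it goes in M[N, t] for t ∈ {}; since ε ∈ FIRST, also for every t ∈ FOLLOW(N) = {$, bool}.
For N -> read S bool: FIRST(read S bool) = {read}, so it goes in M[N, t] for t ∈ {read}.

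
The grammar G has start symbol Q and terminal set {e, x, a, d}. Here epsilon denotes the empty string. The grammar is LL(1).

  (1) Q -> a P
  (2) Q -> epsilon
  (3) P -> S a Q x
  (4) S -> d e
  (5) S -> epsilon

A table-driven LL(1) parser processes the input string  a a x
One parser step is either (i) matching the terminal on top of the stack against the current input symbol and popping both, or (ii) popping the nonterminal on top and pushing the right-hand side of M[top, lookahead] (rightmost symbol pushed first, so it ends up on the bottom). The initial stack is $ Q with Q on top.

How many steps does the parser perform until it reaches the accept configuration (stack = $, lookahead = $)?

7

step 1: stack=$ Q  input=a a x $  — expand Q -> a P
step 2: stack=$ P a  input=a a x $  — match a
step 3: stack=$ P  input=a x $  — expand P -> S a Q x
step 4: stack=$ x Q a S  input=a x $  — expand S -> epsilon
step 5: stack=$ x Q a  input=a x $  — match a
step 6: stack=$ x Q  input=x $  — expand Q -> epsilon
step 7: stack=$ x  input=x $  — match x
Accept reached after 7 steps.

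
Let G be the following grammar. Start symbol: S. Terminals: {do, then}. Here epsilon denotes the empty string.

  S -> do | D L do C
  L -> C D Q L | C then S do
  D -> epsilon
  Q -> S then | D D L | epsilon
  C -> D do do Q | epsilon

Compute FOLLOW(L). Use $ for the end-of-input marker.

FIRST(D): from D->epsilon we get {epsilon}. So FIRST(D) = {epsilon}.
FIRST(C): from C->D do do Q we get {do}; from C->epsilon we get {epsilon}. So FIRST(C) = {epsilon, do}.
FIRST(S): from S->do we get {do}; from S->D L do C we get {do, then}. So FIRST(S) = {do, then}.
FIRST(L): from L->C D Q L we get {do, then}; from L->C then S do we get {do, then}. So FIRST(L) = {do, then}.
FIRST(Q): from Q->S then we get {do, then}; from Q->D D L we get {do, then}; from Q->epsilon we get {epsilon}. So FIRST(Q) = {epsilon, do, then}.
FOLLOW(S) includes $ since S is the start symbol.
FOLLOW(S): in L->C then S do, S is followed by do with FIRST {do}; in Q->S then, S is followed by then with FIRST {then}. Thus FOLLOW(S) = {$, do, then}.
FOLLOW(D): in S->D L do C, D is followed by L do C with FIRST {do, then}; in L->C D Q L, D is followed by Q L with FIRST {do, then}; in Q->D D L (occurrence 1), D is followed by D L with FIRST {do, then}; in Q->D D L (occurrence 2), D is followed by L with FIRST {do, then}; in C->D do do Q, D is followed by do do Q with FIRST {do}. Thus FOLLOW(D) = {do, then}.
FOLLOW(C): in S->D L do C, the suffix after C is empty, so FOLLOW(C) ⊇ FOLLOW(S) = {$, do, then}; in L->C D Q L, C is followed by D Q L with FIRST {do, then}; in L->C then S do, C is followed by then S do with FIRST {then}. Thus FOLLOW(C) = {$, do, then}.
FOLLOW(Q): in L->C D Q L, Q is followed by L with FIRST {do, then}; in C->D do do Q, the suffix after Q is empty, so FOLLOW(Q) ⊇ FOLLOW(C) = {$, do, then}. Thus FOLLOW(Q) = {$, do, then}.
FOLLOW(L): in S->D L do C, L is followed by do C with FIRST {do}; in L->C D Q L, the suffix after L is empty (adds nothing new); in Q->D D L, the suffix after L is empty, so FOLLOW(L) ⊇ FOLLOW(Q) = {$, do, then}. Thus FOLLOW(L) = {$, do, then}.

{$, do, then}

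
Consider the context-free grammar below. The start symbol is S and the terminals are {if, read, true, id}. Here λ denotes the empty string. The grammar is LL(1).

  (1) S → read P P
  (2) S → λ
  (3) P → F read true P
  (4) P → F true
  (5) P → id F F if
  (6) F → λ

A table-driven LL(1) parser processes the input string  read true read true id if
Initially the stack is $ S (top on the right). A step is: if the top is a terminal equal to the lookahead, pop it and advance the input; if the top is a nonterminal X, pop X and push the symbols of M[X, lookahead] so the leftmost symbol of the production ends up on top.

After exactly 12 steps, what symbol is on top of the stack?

      Stack            Input                        Action
   1  $ S              read true read true id if $  expand S → read P P
   2  $ P P read       read true read true id if $  match read
   3  $ P P            true read true id if $       expand P → F true
   4  $ P true F       true read true id if $       expand F → λ
   5  $ P true         true read true id if $       match true
   6  $ P              read true id if $            expand P → F read true P
   7  $ P true read F  read true id if $            expand F → λ
   8  $ P true read    read true id if $            match read
   9  $ P true         true id if $                 match true
  10  $ P              id if $                      expand P → id F F if
  11  $ if F F id      id if $                      match id
  12  $ if F F         if $                         expand F → λ
Stack after step 12: $ if F (top = F).

F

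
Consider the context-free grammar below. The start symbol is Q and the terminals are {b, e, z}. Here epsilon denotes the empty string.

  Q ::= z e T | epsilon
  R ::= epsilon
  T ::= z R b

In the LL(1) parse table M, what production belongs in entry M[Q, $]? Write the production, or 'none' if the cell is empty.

FIRST(Q): from Q::=z e T we get {z}; from Q::=epsilon we get {epsilon}. So FIRST(Q) = {epsilon, z}.
FIRST(R): from R::=epsilon we get {epsilon}. So FIRST(R) = {epsilon}.
FIRST(T): from T::=z R b we get {z}. So FIRST(T) = {z}.
FOLLOW(Q) includes $ since Q is the start symbol.
FOLLOW(Q): Q appears on no right-hand side. Thus FOLLOW(Q) = {$}.
For Q ::= z e T: FIRST(z e T) = {z}, so it goes in M[Q, t] for t ∈ {z}.
For Q ::= epsilon: FIRST(epsilon) = {epsilon}, so it goes in M[Q, t] for t ∈ {}; since epsilon ∈ FIRST, also for every t ∈ FOLLOW(Q) = {$}.

Q ::= epsilon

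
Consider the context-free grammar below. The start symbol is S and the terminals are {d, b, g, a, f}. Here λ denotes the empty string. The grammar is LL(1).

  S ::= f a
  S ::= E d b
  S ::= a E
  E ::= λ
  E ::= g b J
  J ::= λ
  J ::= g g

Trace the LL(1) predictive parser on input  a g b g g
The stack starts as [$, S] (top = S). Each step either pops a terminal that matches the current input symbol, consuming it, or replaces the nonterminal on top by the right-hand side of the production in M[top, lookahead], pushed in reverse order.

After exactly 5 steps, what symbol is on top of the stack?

     Stack    Input        Action
  1  $ S      a g b g g $  expand S ::= a E
  2  $ E a    a g b g g $  match a
  3  $ E      g b g g $    expand E ::= g b J
  4  $ J b g  g b g g $    match g
  5  $ J b    b g g $      match b
Stack after step 5: $ J (top = J).

J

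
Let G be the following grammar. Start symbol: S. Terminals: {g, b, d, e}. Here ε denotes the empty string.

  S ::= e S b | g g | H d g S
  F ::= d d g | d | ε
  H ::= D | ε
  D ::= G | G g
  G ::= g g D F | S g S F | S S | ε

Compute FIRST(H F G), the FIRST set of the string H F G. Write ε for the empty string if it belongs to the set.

FIRST(F) = {ε, d}
FIRST(S) = {d, e, g}  (via H d g S)
FIRST(G) = {ε, d, e, g}  (via S g S F, S S)
FIRST(D) = {ε, d, e, g}  (via G, G g)
FIRST(H) = {ε, d, e, g}  (via D)
FIRST(H F G): take FIRST of each symbol in turn, carrying on past any symbol whose FIRST contains ε; result {ε, d, e, g}.

{ε, d, e, g}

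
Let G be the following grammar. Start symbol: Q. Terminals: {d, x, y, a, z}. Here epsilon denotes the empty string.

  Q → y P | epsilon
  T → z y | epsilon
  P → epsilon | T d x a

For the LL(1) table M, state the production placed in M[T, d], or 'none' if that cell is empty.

FIRST(Q) = {epsilon, y}
FIRST(T) = {epsilon, z}
FIRST(P) = {epsilon, d, z}  (via T d x a)
FOLLOW(Q) includes $ since Q is the start symbol.
FOLLOW(T): in P→T d x a, T is followed by d x a with FIRST {d}. Thus FOLLOW(T) = {d}.
For T → z y: FIRST(z y) = {z}, so it goes in M[T, t] for t ∈ {z}.
For T → epsilon: FIRST(epsilon) = {epsilon}, so it goes in M[T, t] for t ∈ {}; since epsilon ∈ FIRST, also for every t ∈ FOLLOW(T) = {d}.

T → epsilon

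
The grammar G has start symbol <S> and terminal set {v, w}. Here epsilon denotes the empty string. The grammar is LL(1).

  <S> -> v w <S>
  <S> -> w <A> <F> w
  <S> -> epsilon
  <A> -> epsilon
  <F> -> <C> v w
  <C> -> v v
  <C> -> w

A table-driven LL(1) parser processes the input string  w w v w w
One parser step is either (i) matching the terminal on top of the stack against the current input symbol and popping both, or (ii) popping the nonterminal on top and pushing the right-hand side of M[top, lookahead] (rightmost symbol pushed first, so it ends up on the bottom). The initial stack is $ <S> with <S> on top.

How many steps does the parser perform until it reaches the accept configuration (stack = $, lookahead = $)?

9

step 1: stack=$ <S>  input=w w v w w $  — expand <S> -> w <A> <F> w
step 2: stack=$ w <F> <A> w  input=w w v w w $  — match w
step 3: stack=$ w <F> <A>  input=w v w w $  — expand <A> -> epsilon
step 4: stack=$ w <F>  input=w v w w $  — expand <F> -> <C> v w
step 5: stack=$ w w v <C>  input=w v w w $  — expand <C> -> w
step 6: stack=$ w w v w  input=w v w w $  — match w
step 7: stack=$ w w v  input=v w w $  — match v
step 8: stack=$ w w  input=w w $  — match w
step 9: stack=$ w  input=w $  — match w
Accept reached after 9 steps.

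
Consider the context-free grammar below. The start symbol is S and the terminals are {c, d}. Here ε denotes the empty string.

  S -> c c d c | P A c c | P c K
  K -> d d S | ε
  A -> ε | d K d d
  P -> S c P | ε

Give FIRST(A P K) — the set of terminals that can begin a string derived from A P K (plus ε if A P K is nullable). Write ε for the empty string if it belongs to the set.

{ε, c, d}

FIRST(K): from K->d d S we get {d}; from K->ε we get {ε}. So FIRST(K) = {ε, d}.
FIRST(A): from A->ε we get {ε}; from A->d K d d we get {d}. So FIRST(A) = {ε, d}.
FIRST(S): from S->c c d c we get {c}; from S->P A c c we get {c, d}; from S->P c K we get {c, d}. So FIRST(S) = {c, d}.
FIRST(P): from P->S c P we get {c, d}; from P->ε we get {ε}. So FIRST(P) = {ε, c, d}.
FIRST(A P K): take FIRST of each symbol in turn, carrying on past any symbol whose FIRST contains ε; result {ε, c, d}.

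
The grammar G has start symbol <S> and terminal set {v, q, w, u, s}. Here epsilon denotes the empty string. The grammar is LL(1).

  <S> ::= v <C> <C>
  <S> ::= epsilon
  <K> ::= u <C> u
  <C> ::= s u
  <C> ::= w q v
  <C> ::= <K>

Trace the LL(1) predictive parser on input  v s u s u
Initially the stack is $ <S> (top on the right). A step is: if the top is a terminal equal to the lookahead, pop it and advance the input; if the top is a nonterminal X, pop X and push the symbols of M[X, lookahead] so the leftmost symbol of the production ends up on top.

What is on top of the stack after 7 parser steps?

step 1: stack=$ <S>  input=v s u s u $  — expand <S> ::= v <C> <C>
step 2: stack=$ <C> <C> v  input=v s u s u $  — match v
step 3: stack=$ <C> <C>  input=s u s u $  — expand <C> ::= s u
step 4: stack=$ <C> u s  input=s u s u $  — match s
step 5: stack=$ <C> u  input=u s u $  — match u
step 6: stack=$ <C>  input=s u $  — expand <C> ::= s u
step 7: stack=$ u s  input=s u $  — match s
Stack after step 7: $ u (top = u).

u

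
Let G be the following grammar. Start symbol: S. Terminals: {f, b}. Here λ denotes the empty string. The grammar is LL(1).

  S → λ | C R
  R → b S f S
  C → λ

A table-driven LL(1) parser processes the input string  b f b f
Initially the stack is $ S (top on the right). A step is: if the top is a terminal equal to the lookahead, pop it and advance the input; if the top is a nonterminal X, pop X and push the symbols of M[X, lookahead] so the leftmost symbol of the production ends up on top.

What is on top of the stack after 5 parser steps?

f

step 1: stack=$ S  input=b f b f $  — expand S → C R
step 2: stack=$ R C  input=b f b f $  — expand C → λ
step 3: stack=$ R  input=b f b f $  — expand R → b S f S
step 4: stack=$ S f S b  input=b f b f $  — match b
step 5: stack=$ S f S  input=f b f $  — expand S → λ
Stack after step 5: $ S f (top = f).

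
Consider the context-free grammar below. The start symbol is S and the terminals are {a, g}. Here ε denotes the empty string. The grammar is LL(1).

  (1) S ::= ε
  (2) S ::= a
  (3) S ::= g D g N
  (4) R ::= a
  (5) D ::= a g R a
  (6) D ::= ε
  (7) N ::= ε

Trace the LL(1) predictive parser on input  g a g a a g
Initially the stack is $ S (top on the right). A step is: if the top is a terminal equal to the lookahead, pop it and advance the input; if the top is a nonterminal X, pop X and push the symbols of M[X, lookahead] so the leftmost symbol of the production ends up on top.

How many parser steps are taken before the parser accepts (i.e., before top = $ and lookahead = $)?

10

step 1: stack=$ S  input=g a g a a g $  — expand S ::= g D g N
step 2: stack=$ N g D g  input=g a g a a g $  — match g
step 3: stack=$ N g D  input=a g a a g $  — expand D ::= a g R a
step 4: stack=$ N g a R g a  input=a g a a g $  — match a
step 5: stack=$ N g a R g  input=g a a g $  — match g
step 6: stack=$ N g a R  input=a a g $  — expand R ::= a
step 7: stack=$ N g a a  input=a a g $  — match a
step 8: stack=$ N g a  input=a g $  — match a
step 9: stack=$ N g  input=g $  — match g
step 10: stack=$ N  input=$  — expand N ::= ε
Accept reached after 10 steps.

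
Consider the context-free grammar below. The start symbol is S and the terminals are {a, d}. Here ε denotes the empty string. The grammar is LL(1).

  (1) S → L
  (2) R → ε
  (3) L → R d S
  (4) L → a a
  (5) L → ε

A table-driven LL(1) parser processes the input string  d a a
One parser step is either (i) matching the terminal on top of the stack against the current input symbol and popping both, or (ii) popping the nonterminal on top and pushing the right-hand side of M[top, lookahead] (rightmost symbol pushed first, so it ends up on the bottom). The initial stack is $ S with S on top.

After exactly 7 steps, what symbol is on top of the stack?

     Stack    Input    Action
  1  $ S      d a a $  expand S → L
  2  $ L      d a a $  expand L → R d S
  3  $ S d R  d a a $  expand R → ε
  4  $ S d    d a a $  match d
  5  $ S      a a $    expand S → L
  6  $ L      a a $    expand L → a a
  7  $ a a    a a $    match a
Stack after step 7: $ a (top = a).

a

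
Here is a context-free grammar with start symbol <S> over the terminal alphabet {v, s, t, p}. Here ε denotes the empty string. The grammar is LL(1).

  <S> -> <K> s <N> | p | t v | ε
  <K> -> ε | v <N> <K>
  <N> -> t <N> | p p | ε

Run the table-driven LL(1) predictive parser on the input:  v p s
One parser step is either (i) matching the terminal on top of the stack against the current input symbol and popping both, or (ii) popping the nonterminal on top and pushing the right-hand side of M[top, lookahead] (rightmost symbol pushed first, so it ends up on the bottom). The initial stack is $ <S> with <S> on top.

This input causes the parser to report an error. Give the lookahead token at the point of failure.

step 1: stack=$ <S>  input=v p s $  — expand <S> -> <K> s <N>
step 2: stack=$ <N> s <K>  input=v p s $  — expand <K> -> v <N> <K>
step 3: stack=$ <N> s <K> <N> v  input=v p s $  — match v
step 4: stack=$ <N> s <K> <N>  input=p s $  — expand <N> -> p p
step 5: stack=$ <N> s <K> p p  input=p s $  — match p
step 6: stack=$ <N> s <K> p  input=s $  — error: top is terminal p but lookahead is s

s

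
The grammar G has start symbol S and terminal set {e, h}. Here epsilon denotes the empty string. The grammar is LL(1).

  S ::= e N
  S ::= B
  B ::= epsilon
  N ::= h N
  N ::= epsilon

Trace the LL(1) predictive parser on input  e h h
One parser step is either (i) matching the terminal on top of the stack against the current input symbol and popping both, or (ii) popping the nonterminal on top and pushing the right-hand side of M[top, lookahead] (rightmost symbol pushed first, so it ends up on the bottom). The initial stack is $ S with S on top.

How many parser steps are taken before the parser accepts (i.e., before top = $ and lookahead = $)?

     Stack  Input    Action
  1  $ S    e h h $  expand S ::= e N
  2  $ N e  e h h $  match e
  3  $ N    h h $    expand N ::= h N
  4  $ N h  h h $    match h
  5  $ N    h $      expand N ::= h N
  6  $ N h  h $      match h
  7  $ N    $        expand N ::= epsilon
Accept reached after 7 steps.

7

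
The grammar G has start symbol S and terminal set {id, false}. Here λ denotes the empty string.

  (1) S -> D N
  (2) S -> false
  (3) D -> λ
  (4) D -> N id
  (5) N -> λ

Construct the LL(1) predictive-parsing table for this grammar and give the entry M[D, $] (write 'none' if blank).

FIRST(N) = {λ}
FIRST(D) = {λ, id}  (via N id)
FIRST(S) = {λ, false, id}  (via D N)
FOLLOW(S) includes $ since S is the start symbol.
FOLLOW(S): S appears on no right-hand side. Thus FOLLOW(S) = {$}.
FOLLOW(D): in S->D N, D is followed by N with FIRST {λ}; in S->D N, the suffix after D is nullable, so FOLLOW(D) ⊇ FOLLOW(S) = {$}. Thus FOLLOW(D) = {$}.
For D -> λ: FIRST(λ) = {λ}, so it goes in M[D, t] for t ∈ {}; since λ ∈ FIRST, also for every t ∈ FOLLOW(D) = {$}.
For D -> N id: FIRST(N id) = {id}, so it goes in M[D, t] for t ∈ {id}.

D -> λ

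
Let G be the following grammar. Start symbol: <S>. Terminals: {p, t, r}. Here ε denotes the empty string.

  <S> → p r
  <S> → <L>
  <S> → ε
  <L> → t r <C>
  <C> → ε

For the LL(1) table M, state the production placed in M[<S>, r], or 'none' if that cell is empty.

FIRST(<L>): from <L>→t r <C> we get {t}. So FIRST(<L>) = {t}.
FIRST(<C>): from <C>→ε we get {ε}. So FIRST(<C>) = {ε}.
FIRST(<S>): from <S>→p r we get {p}; from <S>→<L> we get {t}; from <S>→ε we get {ε}. So FIRST(<S>) = {ε, p, t}.
FOLLOW(<S>) includes $ since <S> is the start symbol.
FOLLOW(<S>): <S> appears on no right-hand side. Thus FOLLOW(<S>) = {$}.
For <S> → p r: FIRST(p r) = {p}, so it goes in M[<S>, t] for t ∈ {p}.
For <S> → <L>: FIRST(<L>) = {t}, so it goes in M[<S>, t] for t ∈ {t}.
For <S> → ε: FIRST(ε) = {ε}, so it goes in M[<S>, t] for t ∈ {}; since ε ∈ FIRST, also for every t ∈ FOLLOW(<S>) = {$}.
None of these place a production in M[<S>, r].

none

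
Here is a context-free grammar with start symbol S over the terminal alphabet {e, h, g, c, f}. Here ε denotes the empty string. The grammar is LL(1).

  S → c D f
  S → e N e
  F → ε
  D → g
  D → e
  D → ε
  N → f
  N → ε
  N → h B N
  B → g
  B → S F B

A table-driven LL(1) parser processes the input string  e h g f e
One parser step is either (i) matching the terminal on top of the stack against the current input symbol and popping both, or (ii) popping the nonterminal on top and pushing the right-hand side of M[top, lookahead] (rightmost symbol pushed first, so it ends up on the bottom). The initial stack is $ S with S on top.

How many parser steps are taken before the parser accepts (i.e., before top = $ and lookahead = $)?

     Stack      Input        Action
  1  $ S        e h g f e $  expand S → e N e
  2  $ e N e    e h g f e $  match e
  3  $ e N      h g f e $    expand N → h B N
  4  $ e N B h  h g f e $    match h
  5  $ e N B    g f e $      expand B → g
  6  $ e N g    g f e $      match g
  7  $ e N      f e $        expand N → f
  8  $ e f      f e $        match f
  9  $ e        e $          match e
Accept reached after 9 steps.

9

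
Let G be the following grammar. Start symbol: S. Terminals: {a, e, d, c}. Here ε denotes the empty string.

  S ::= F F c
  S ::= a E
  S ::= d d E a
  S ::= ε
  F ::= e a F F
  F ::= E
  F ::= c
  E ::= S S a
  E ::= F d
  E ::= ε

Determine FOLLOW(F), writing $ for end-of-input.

{a, c, d, e}

FIRST(S) = {ε, a, c, d, e}  (via F F c)
FIRST(F) = {ε, a, c, d, e}  (via E)
FIRST(E) = {ε, a, c, d, e}  (via S S a, F d)
FOLLOW(S) includes $ since S is the start symbol.
FOLLOW(S): in E::=S S a (occurrence 1), S is followed by S a with FIRST {a, c, d, e}; in E::=S S a (occurrence 2), S is followed by a with FIRST {a}. Thus FOLLOW(S) = {$, a, c, d, e}.
FOLLOW(F): in S::=F F c (occurrence 1), F is followed by F c with FIRST {a, c, d, e}; in S::=F F c (occurrence 2), F is followed by c with FIRST {c}; in F::=e a F F (occurrence 1), F is followed by F with FIRST {ε, a, c, d, e}; in F::=e a F F (occurrence 1), the suffix after F is nullable (adds nothing new); in F::=e a F F (occurrence 2), the suffix after F is empty (adds nothing new); in E::=F d, F is followed by d with FIRST {d}. Thus FOLLOW(F) = {a, c, d, e}.
FOLLOW(E): in S::=a E, the suffix after E is empty, so FOLLOW(E) ⊇ FOLLOW(S) = {$, a, c, d, e}; in S::=d d E a, E is followed by a with FIRST {a}; in F::=E, the suffix after E is empty, so FOLLOW(E) ⊇ FOLLOW(F) = {a, c, d, e}. Thus FOLLOW(E) = {$, a, c, d, e}.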